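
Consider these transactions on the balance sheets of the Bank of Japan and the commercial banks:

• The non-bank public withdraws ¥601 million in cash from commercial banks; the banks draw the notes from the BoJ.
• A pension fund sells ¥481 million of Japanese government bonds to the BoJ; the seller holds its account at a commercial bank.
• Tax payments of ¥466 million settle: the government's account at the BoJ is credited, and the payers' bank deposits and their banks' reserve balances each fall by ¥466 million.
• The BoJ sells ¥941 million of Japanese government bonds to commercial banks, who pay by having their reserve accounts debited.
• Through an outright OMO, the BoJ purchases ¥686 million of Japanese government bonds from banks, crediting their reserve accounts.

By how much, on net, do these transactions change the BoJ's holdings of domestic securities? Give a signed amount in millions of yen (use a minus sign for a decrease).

+¥226 million

Currency withdrawal ¥601 million: the BoJ's securities portfolio is untouched → 0.
Asset purchase (from non-banks) ¥481 million: securities added to the BoJ's portfolio → +¥481M.
Government account inflow ¥466 million: the BoJ's securities portfolio is untouched → 0.
OMO sale (to banks) ¥941 million: securities removed from the BoJ's portfolio → −¥941M.
OMO purchase (from banks) ¥686 million: securities added to the BoJ's portfolio → +¥686M.
Net: 0 + 481 + 0 − 941 + 686 = +¥226 million.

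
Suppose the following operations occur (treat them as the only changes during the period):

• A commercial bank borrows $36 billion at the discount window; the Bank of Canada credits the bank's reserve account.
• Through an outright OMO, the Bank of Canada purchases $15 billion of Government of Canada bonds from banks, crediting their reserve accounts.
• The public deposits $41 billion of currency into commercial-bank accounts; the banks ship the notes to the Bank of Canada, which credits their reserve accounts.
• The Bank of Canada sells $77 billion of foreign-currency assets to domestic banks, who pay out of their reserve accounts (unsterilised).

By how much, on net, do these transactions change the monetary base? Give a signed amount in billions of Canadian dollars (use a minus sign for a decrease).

Discount-window loan $36 billion: Bank of Canada balance sheet expands → +$36B.
OMO purchase (from banks) $15 billion: Bank of Canada balance sheet expands → +$15B.
Currency deposit $41 billion: just a shift between currency and reserves — both are base money → 0.
FX sale $77 billion: Bank of Canada balance sheet contracts → −$77B.
Net: 36 + 15 + 0 − 77 = -$26 billion.

-$26 billion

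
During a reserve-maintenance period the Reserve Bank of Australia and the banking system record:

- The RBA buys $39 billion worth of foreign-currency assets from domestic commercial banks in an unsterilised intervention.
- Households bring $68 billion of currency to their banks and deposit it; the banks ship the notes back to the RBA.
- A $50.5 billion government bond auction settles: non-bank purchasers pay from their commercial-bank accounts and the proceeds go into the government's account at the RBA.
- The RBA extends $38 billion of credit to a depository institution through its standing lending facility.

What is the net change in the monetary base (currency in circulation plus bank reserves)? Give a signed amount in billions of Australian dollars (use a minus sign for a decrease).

FX purchase $39 billion: RBA balance sheet expands → +$39B.
Currency deposit $68 billion: just a shift between currency and reserves — both are base money → 0.
Government account inflow $50.5 billion: reserves shift to a non-base liability → −$50.5B.
Discount-window loan $38 billion: RBA balance sheet expands → +$38B.
Net: 39 + 0 − 50.5 + 38 = +$26.5 billion.

+$26.5 billion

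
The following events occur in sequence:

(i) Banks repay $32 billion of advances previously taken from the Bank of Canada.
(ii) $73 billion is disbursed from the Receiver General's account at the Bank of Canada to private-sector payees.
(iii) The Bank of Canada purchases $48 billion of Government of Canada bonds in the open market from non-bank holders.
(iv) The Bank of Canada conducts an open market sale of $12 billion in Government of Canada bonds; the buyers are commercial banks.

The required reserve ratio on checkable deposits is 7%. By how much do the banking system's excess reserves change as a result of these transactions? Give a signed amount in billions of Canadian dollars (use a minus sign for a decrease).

Discount-window repayment $32 billion: reserves −$32B, deposits 0.
Government spending $73 billion: reserves +$73B, deposits +$73B.
Asset purchase (from non-banks) $48 billion: reserves +$48B, deposits +$48B.
OMO sale (to banks) $12 billion: reserves −$12B, deposits 0.
Totals: Δreserves = +$77B, Δdeposits = +$121B.
Δrequired reserves = 7% × +$121B = +$8.47B.
Δexcess reserves = Δreserves − Δrequired = +$77B − (+$8.47B) = +$68.53 billion.

+$68.53 billion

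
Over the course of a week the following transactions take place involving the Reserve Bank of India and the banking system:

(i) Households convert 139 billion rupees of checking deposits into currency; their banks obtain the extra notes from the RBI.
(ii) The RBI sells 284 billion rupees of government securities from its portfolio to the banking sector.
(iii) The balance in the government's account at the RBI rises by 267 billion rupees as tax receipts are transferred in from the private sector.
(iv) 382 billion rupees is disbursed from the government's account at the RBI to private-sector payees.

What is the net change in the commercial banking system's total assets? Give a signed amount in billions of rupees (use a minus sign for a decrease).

RBI balance sheet:
  Assets:      Securities −284B
  Liabilities: Bank reserves −308B, Currency in circulation +139B, Government deposits −115B
Commercial banking system:
  Assets:      Reserves at CB −308B, Securities +284B
  Liabilities: Checkable deposits −24B
Change in total bank assets = -24 billion.

-24 billion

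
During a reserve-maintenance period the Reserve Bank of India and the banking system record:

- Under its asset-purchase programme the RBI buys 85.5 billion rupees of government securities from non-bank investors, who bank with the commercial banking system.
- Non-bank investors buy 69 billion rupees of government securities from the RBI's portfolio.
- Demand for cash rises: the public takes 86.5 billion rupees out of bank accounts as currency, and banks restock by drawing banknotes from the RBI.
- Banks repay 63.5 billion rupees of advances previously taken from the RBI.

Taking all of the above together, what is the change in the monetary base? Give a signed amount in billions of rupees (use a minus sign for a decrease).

Asset purchase (from non-banks) 85.5 billion rupees: RBI balance sheet expands → +85.5B.
Asset sale (to non-banks) 69 billion rupees: RBI balance sheet contracts → −69B.
Currency withdrawal 86.5 billion rupees: just a shift between currency and reserves — both are base money → 0.
Discount-window repayment 63.5 billion rupees: RBI balance sheet contracts → −63.5B.
Net: 85.5 − 69 + 0 − 63.5 = -47 billion.

-47 billion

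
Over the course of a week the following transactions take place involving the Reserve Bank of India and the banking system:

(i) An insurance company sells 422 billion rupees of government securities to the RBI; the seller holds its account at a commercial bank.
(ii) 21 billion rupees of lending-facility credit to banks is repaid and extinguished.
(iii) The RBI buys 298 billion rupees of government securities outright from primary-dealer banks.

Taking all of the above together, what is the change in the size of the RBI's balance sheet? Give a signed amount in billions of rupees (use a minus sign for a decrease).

+699 billion

Asset purchase (from non-banks) 422 billion rupees: an RBI asset is acquired → +422B.
Discount-window repayment 21 billion rupees: an RBI asset is shed → −21B.
OMO purchase (from banks) 298 billion rupees: an RBI asset is acquired → +298B.
Net: 422 − 21 + 298 = +699 billion.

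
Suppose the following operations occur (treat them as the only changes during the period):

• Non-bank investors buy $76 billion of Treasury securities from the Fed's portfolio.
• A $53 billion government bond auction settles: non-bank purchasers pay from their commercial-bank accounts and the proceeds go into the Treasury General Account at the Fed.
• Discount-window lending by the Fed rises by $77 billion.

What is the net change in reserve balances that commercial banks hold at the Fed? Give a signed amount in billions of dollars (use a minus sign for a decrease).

-$52 billion

Asset sale (to non-banks) $76 billion: the non-bank buyers' banks settle from reserves → −$76B.
Government account inflow $53 billion: funds move from bank reserves into the government account → −$53B.
Discount-window loan $77 billion: the loan is credited to the bank's reserve account → +$77B.
Net: −76 − 53 + 77 = -$52 billion.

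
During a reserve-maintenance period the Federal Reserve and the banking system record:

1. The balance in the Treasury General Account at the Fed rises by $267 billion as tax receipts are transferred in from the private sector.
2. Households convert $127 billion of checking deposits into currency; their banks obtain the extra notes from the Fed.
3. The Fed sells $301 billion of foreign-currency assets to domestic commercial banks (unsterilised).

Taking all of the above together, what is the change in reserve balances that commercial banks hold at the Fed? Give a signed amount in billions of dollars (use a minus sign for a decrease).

-$695 billion

Government account inflow $267 billion: funds move from bank reserves into the government account → −$267B.
Currency withdrawal $127 billion: banks swap reserves for currency → −$127B.
FX sale $301 billion: the buying banks pay out of their reserve balances → −$301B.
Net: −267 − 127 − 301 = -$695 billion.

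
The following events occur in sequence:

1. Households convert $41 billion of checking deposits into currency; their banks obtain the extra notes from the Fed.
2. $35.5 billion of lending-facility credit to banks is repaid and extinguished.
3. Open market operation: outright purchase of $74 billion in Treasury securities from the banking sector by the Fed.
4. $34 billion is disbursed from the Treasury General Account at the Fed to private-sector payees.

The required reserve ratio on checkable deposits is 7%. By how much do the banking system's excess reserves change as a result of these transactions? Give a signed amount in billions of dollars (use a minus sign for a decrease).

+$31.99 billion

Currency withdrawal $41 billion: reserves −$41B, deposits −$41B.
Discount-window repayment $35.5 billion: reserves −$35.5B, deposits 0.
OMO purchase (from banks) $74 billion: reserves +$74B, deposits 0.
Government spending $34 billion: reserves +$34B, deposits +$34B.
Totals: Δreserves = +$31.5B, Δdeposits = −$7B.
Δrequired reserves = 7% × −$7B = −$0.49B.
Δexcess reserves = Δreserves − Δrequired = +$31.5B − (−$0.49B) = +$31.99 billion.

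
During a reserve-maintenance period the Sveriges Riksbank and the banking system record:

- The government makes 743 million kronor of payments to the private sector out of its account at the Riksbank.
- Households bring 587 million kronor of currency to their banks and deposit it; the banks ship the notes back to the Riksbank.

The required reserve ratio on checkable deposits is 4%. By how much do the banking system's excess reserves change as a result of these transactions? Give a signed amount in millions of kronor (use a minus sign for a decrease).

Government spending 743 million kronor: reserves +743M, deposits +743M.
Currency deposit 587 million kronor: reserves +587M, deposits +587M.
Totals: Δreserves = +1330M, Δdeposits = +1330M.
Δrequired reserves = 4% × +1330M = +53.2M.
Δexcess reserves = Δreserves − Δrequired = +1330M − (+53.2M) = +1276.8 million.

+1276.8 million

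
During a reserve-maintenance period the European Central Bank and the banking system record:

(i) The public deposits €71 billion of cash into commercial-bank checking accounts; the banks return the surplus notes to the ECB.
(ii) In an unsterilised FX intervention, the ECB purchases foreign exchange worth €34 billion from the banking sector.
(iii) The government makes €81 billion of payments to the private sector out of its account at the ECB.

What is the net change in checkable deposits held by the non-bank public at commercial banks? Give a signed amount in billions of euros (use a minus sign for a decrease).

+€152 billion

ECB balance sheet:
  Assets:      Foreign assets +€34B
  Liabilities: Bank reserves +€186B, Currency in circulation −€71B, Government deposits −€81B
Commercial banking system:
  Assets:      Reserves at CB +€186B, Foreign assets −€34B
  Liabilities: Checkable deposits +€152B
So the change in checkable deposits held by the non-bank public at commercial banks is +€152 billion.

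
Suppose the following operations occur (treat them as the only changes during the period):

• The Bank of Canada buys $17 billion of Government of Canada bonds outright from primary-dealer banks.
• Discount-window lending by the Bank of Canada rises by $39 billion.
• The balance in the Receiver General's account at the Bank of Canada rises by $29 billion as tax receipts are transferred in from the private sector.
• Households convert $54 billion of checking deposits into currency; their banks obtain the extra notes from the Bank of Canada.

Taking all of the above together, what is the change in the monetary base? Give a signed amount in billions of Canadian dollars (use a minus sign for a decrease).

+$27 billion

OMO purchase (from banks) $17 billion: Bank of Canada balance sheet expands → +$17B.
Discount-window loan $39 billion: Bank of Canada balance sheet expands → +$39B.
Government account inflow $29 billion: reserves shift to a non-base liability → −$29B.
Currency withdrawal $54 billion: just a shift between currency and reserves — both are base money → 0.
Net: 17 + 39 − 29 + 0 = +$27 billion.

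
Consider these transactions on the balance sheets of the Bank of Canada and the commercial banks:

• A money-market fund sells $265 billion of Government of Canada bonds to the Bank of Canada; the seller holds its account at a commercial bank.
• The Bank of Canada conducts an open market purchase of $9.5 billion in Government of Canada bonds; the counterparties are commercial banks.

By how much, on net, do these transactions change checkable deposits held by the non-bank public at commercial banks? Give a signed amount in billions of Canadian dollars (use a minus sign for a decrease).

Bank of Canada balance sheet:
  Assets:      Securities +$274.5B
  Liabilities: Bank reserves +$274.5B
Commercial banking system:
  Assets:      Reserves at CB +$274.5B, Securities −$9.5B
  Liabilities: Checkable deposits +$265B
So the change in checkable deposits held by the non-bank public at commercial banks is +$265 billion.

+$265 billion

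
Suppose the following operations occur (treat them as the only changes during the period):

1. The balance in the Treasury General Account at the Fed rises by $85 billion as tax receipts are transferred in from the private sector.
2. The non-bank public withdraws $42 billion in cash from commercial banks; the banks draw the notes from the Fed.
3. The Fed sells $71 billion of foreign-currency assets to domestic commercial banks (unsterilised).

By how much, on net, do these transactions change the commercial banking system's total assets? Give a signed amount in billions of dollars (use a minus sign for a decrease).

-$127 billion

Government account inflow $85 billion: bank balance sheets shrink → −$85B.
Currency withdrawal $42 billion: bank balance sheets shrink → −$42B.
FX sale $71 billion: just an asset swap on bank balance sheets → 0.
Net: −85 − 42 + 0 = -$127 billion.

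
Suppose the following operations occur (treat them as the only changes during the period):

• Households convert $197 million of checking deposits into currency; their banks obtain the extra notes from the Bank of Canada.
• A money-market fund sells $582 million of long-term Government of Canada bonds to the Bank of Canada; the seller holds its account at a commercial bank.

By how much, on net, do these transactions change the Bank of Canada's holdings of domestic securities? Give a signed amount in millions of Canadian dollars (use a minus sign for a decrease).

+$582 million

Bank of Canada balance sheet:
  Assets:      Securities +$582M
  Liabilities: Bank reserves +$385M, Currency in circulation +$197M
Commercial banking system:
  Assets:      Reserves at CB +$385M
  Liabilities: Checkable deposits +$385M
So the change in the Bank of Canada's holdings of domestic securities is +$582 million.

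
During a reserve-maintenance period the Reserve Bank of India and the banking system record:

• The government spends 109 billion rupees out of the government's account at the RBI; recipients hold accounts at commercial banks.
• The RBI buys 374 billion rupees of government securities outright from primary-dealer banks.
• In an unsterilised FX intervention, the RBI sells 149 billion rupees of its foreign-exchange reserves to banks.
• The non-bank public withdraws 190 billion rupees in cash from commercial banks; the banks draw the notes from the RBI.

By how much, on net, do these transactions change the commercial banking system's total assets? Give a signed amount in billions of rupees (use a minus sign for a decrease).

RBI balance sheet:
  Assets:      Securities +374B, Foreign assets −149B
  Liabilities: Bank reserves +144B, Currency in circulation +190B, Government deposits −109B
Commercial banking system:
  Assets:      Reserves at CB +144B, Securities −374B, Foreign assets +149B
  Liabilities: Checkable deposits −81B
Change in total bank assets = -81 billion.

-81 billion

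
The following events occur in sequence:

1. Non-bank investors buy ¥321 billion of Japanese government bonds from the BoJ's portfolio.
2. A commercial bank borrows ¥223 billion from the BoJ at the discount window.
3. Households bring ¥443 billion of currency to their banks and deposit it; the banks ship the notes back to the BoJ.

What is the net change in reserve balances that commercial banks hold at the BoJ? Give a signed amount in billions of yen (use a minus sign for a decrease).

+¥345 billion

Asset sale (to non-banks) ¥321 billion: the non-bank buyers' banks settle from reserves → −¥321B.
Discount-window loan ¥223 billion: the loan is credited to the bank's reserve account → +¥223B.
Currency deposit ¥443 billion: returned notes are swapped for reserve credit → +¥443B.
Net: −321 + 223 + 443 = +¥345 billion.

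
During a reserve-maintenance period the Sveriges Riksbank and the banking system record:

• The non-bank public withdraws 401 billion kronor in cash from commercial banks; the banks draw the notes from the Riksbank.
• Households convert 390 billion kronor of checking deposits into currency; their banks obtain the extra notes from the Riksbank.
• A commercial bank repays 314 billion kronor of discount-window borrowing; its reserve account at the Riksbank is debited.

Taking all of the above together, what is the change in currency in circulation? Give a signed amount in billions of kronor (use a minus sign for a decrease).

Currency withdrawal 401 billion kronor: notes leave the central bank → +401B.
Currency withdrawal 390 billion kronor: notes leave the central bank → +390B.
Discount-window repayment 314 billion kronor: no currency enters or leaves circulation → 0.
Net: 401 + 390 + 0 = +791 billion.

+791 billion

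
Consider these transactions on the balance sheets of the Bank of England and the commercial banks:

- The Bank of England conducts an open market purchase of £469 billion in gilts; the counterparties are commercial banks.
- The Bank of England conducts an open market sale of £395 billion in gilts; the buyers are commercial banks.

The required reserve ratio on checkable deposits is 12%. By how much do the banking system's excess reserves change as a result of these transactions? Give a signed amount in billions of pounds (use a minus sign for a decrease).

OMO purchase (from banks) £469 billion: reserves +£469B, deposits 0.
OMO sale (to banks) £395 billion: reserves −£395B, deposits 0.
Totals: Δreserves = +£74B, Δdeposits = 0.
Δrequired reserves = 12% × 0 = 0.
Δexcess reserves = Δreserves − Δrequired = +£74B − (0) = +£74 billion.

+£74 billion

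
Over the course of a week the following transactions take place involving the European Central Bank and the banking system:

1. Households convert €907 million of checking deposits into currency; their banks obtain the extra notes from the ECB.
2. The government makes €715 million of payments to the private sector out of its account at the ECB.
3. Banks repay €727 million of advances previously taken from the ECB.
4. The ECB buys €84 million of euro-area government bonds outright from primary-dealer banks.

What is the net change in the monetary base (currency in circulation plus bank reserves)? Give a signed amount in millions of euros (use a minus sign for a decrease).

+€72 million

Currency withdrawal €907 million: just a shift between currency and reserves — both are base money → 0.
Government spending €715 million: a non-base liability converts back to reserves → +€715M.
Discount-window repayment €727 million: ECB balance sheet contracts → −€727M.
OMO purchase (from banks) €84 million: ECB balance sheet expands → +€84M.
Net: 0 + 715 − 727 + 84 = +€72 million.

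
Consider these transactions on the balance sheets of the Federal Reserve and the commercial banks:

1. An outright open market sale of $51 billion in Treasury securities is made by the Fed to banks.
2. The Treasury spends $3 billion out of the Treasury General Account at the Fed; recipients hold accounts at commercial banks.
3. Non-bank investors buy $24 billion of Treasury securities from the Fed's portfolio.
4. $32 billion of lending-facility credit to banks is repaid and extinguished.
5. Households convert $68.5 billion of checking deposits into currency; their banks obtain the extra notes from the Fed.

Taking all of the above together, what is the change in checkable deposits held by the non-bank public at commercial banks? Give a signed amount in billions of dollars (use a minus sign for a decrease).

-$89.5 billion

Fed balance sheet:
  Assets:      Securities −$75B, Loans to banks −$32B
  Liabilities: Bank reserves −$172.5B, Currency in circulation +$68.5B, Government deposits −$3B
Commercial banking system:
  Assets:      Reserves at CB −$172.5B, Securities +$51B
  Liabilities: Checkable deposits −$89.5B, Borrowings from CB −$32B
So the change in checkable deposits held by the non-bank public at commercial banks is -$89.5 billion.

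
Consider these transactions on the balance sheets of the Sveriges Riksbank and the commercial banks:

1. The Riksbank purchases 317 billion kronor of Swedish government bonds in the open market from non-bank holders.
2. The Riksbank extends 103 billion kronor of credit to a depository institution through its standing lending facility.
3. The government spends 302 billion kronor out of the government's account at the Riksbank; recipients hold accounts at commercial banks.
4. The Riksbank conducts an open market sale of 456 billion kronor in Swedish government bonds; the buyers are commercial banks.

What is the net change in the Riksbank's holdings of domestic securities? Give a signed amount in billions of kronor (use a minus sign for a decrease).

Asset purchase (from non-banks) 317 billion kronor: securities added to the Riksbank's portfolio → +317B.
Discount-window loan 103 billion kronor: the Riksbank's securities portfolio is untouched → 0.
Government spending 302 billion kronor: the Riksbank's securities portfolio is untouched → 0.
OMO sale (to banks) 456 billion kronor: securities removed from the Riksbank's portfolio → −456B.
Net: 317 + 0 + 0 − 456 = -139 billion.

-139 billion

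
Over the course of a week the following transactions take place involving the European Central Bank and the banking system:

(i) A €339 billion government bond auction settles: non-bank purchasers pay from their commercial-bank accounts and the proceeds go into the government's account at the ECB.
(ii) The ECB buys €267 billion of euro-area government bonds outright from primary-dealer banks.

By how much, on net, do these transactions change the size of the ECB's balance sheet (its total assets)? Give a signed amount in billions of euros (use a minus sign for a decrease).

Government account inflow €339 billion: only the composition of liabilities changes → 0.
OMO purchase (from banks) €267 billion: an ECB asset is acquired → +€267B.
Net: 0 + 267 = +€267 billion.

+€267 billion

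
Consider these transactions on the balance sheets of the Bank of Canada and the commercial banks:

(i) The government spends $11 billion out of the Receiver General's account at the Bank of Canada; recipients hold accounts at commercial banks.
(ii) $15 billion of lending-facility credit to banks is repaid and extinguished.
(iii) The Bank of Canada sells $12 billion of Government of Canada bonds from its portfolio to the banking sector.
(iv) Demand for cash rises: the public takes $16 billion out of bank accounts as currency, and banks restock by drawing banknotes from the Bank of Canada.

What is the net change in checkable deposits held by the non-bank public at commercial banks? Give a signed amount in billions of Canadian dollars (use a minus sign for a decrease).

-$5 billion

Bank of Canada balance sheet:
  Assets:      Securities −$12B, Loans to banks −$15B
  Liabilities: Bank reserves −$32B, Currency in circulation +$16B, Government deposits −$11B
Commercial banking system:
  Assets:      Reserves at CB −$32B, Securities +$12B
  Liabilities: Checkable deposits −$5B, Borrowings from CB −$15B
So the change in checkable deposits held by the non-bank public at commercial banks is -$5 billion.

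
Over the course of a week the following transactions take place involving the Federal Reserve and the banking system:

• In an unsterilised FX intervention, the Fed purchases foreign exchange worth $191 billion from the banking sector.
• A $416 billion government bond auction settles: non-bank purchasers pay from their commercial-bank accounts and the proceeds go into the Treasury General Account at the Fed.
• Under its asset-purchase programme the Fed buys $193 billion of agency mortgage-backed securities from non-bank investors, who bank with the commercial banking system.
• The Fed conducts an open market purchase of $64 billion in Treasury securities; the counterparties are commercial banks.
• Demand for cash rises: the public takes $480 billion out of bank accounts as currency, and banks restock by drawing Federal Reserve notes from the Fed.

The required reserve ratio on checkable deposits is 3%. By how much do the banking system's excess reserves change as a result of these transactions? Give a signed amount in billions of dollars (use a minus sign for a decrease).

FX purchase $191 billion: reserves +$191B, deposits 0.
Government account inflow $416 billion: reserves −$416B, deposits −$416B.
Asset purchase (from non-banks) $193 billion: reserves +$193B, deposits +$193B.
OMO purchase (from banks) $64 billion: reserves +$64B, deposits 0.
Currency withdrawal $480 billion: reserves −$480B, deposits −$480B.
Totals: Δreserves = −$448B, Δdeposits = −$703B.
Δrequired reserves = 3% × −$703B = −$21.09B.
Δexcess reserves = Δreserves − Δrequired = −$448B − (−$21.09B) = -$426.91 billion.

-$426.91 billion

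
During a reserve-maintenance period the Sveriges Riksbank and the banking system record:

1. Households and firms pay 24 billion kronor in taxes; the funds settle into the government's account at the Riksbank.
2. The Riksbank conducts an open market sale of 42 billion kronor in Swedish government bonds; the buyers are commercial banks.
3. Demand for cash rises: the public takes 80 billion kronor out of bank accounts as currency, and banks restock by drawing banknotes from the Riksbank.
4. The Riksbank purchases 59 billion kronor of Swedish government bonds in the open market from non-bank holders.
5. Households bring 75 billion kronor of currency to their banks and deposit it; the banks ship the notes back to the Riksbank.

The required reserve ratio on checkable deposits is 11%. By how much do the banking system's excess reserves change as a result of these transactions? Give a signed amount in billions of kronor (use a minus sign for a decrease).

-15.3 billion

Government account inflow 24 billion kronor: reserves −24B, deposits −24B.
OMO sale (to banks) 42 billion kronor: reserves −42B, deposits 0.
Currency withdrawal 80 billion kronor: reserves −80B, deposits −80B.
Asset purchase (from non-banks) 59 billion kronor: reserves +59B, deposits +59B.
Currency deposit 75 billion kronor: reserves +75B, deposits +75B.
Totals: Δreserves = −12B, Δdeposits = +30B.
Δrequired reserves = 11% × +30B = +3.3B.
Δexcess reserves = Δreserves − Δrequired = −12B − (+3.3B) = -15.3 billion.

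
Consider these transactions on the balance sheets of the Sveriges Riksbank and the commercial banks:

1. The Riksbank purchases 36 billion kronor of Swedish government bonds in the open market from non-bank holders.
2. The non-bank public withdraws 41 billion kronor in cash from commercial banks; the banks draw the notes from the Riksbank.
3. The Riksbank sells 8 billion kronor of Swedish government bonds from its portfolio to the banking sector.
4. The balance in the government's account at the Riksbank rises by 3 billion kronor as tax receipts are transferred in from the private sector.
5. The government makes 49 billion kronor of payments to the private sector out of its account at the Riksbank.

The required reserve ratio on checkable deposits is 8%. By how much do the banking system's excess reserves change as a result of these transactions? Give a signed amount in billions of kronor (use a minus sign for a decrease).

Asset purchase (from non-banks) 36 billion kronor: reserves +36B, deposits +36B.
Currency withdrawal 41 billion kronor: reserves −41B, deposits −41B.
OMO sale (to banks) 8 billion kronor: reserves −8B, deposits 0.
Government account inflow 3 billion kronor: reserves −3B, deposits −3B.
Government spending 49 billion kronor: reserves +49B, deposits +49B.
Totals: Δreserves = +33B, Δdeposits = +41B.
Δrequired reserves = 8% × +41B = +3.28B.
Δexcess reserves = Δreserves − Δrequired = +33B − (+3.28B) = +29.72 billion.

+29.72 billion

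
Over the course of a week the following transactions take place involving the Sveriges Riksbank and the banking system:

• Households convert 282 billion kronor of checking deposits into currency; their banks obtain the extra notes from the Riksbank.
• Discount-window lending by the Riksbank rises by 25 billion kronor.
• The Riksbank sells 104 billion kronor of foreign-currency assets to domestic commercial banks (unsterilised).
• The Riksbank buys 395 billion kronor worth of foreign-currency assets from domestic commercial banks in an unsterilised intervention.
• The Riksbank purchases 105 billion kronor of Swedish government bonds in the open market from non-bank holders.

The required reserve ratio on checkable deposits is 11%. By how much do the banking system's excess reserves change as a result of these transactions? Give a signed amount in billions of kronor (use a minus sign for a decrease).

+158.47 billion

Currency withdrawal 282 billion kronor: reserves −282B, deposits −282B.
Discount-window loan 25 billion kronor: reserves +25B, deposits 0.
FX sale 104 billion kronor: reserves −104B, deposits 0.
FX purchase 395 billion kronor: reserves +395B, deposits 0.
Asset purchase (from non-banks) 105 billion kronor: reserves +105B, deposits +105B.
Totals: Δreserves = +139B, Δdeposits = −177B.
Δrequired reserves = 11% × −177B = −19.47B.
Δexcess reserves = Δreserves − Δrequired = +139B − (−19.47B) = +158.47 billion.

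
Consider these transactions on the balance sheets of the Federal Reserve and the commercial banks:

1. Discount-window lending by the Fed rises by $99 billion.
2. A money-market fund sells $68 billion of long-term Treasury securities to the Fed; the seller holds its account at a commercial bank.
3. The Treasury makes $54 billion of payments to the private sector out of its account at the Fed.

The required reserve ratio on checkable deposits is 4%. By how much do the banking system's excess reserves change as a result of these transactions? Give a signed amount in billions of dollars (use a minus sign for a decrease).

+$216.12 billion

Discount-window loan $99 billion: reserves +$99B, deposits 0.
Asset purchase (from non-banks) $68 billion: reserves +$68B, deposits +$68B.
Government spending $54 billion: reserves +$54B, deposits +$54B.
Totals: Δreserves = +$221B, Δdeposits = +$122B.
Δrequired reserves = 4% × +$122B = +$4.88B.
Δexcess reserves = Δreserves − Δrequired = +$221B − (+$4.88B) = +$216.12 billion.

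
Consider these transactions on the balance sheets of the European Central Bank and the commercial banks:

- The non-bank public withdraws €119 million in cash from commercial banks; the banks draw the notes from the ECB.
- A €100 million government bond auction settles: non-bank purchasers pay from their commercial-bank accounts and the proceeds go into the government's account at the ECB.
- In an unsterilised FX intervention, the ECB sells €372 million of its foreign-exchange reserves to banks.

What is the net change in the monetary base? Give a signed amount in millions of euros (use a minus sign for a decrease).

-€472 million

ECB balance sheet:
  Assets:      Foreign assets −€372M
  Liabilities: Bank reserves −€591M, Currency in circulation +€119M, Government deposits +€100M
Monetary base = currency + reserves: +€119M + (−€591M) = -€472 million.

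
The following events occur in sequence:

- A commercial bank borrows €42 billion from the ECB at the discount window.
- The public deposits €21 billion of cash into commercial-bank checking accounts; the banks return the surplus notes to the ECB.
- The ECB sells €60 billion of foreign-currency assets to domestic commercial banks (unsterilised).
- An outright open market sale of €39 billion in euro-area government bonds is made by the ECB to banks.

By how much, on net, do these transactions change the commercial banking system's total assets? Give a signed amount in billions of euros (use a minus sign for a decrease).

Discount-window loan €42 billion: bank balance sheets expand → +€42B.
Currency deposit €21 billion: bank balance sheets expand → +€21B.
FX sale €60 billion: just an asset swap on bank balance sheets → 0.
OMO sale (to banks) €39 billion: just an asset swap on bank balance sheets → 0.
Net: 42 + 21 + 0 + 0 = +€63 billion.

+€63 billion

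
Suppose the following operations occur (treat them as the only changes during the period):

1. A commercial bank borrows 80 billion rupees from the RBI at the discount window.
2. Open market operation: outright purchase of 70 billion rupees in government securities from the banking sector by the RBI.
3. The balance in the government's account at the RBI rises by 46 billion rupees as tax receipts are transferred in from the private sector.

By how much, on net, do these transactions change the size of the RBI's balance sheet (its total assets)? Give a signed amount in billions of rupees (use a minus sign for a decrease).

+150 billion

RBI balance sheet:
  Assets:      Securities +70B, Loans to banks +80B
  Liabilities: Bank reserves +104B, Government deposits +46B
Change in total RBI assets = +150 billion.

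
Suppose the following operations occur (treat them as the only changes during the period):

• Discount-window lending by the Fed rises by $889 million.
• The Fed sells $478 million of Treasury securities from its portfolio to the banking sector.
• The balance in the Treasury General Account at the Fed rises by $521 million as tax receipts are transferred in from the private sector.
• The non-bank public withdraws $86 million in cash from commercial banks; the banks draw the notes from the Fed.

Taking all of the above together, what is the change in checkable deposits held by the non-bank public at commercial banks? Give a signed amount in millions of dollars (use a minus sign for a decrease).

-$607 million

Discount-window loan $889 million: the counterparty is a bank, so public deposits are unchanged → 0.
OMO sale (to banks) $478 million: the counterparty is a bank, so public deposits are unchanged → 0.
Government account inflow $521 million: non-bank counterparties' bank balances fall → −$521M.
Currency withdrawal $86 million: non-bank counterparties' bank balances fall → −$86M.
Net: 0 + 0 − 521 − 86 = -$607 million.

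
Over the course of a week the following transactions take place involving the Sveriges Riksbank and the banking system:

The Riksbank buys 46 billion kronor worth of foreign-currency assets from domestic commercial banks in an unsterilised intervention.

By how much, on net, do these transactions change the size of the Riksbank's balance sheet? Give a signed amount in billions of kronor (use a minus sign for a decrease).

FX purchase 46 billion kronor: a Riksbank asset is acquired → +46B.

+46 billion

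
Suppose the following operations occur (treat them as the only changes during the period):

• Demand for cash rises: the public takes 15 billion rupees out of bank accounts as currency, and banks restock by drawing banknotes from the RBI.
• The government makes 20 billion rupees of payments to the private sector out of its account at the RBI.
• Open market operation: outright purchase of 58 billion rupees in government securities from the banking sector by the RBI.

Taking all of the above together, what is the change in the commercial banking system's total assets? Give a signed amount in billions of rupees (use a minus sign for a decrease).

RBI balance sheet:
  Assets:      Securities +58B
  Liabilities: Bank reserves +63B, Currency in circulation +15B, Government deposits −20B
Commercial banking system:
  Assets:      Reserves at CB +63B, Securities −58B
  Liabilities: Checkable deposits +5B
Change in total bank assets = +5 billion.

+5 billion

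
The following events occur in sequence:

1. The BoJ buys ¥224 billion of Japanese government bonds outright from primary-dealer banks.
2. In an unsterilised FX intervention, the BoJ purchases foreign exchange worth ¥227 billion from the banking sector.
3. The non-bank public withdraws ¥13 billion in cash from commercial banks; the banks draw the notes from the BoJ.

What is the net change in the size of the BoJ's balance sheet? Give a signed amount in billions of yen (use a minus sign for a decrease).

OMO purchase (from banks) ¥224 billion: a BoJ asset is acquired → +¥224B.
FX purchase ¥227 billion: a BoJ asset is acquired → +¥227B.
Currency withdrawal ¥13 billion: only the composition of liabilities changes → 0.
Net: 224 + 227 + 0 = +¥451 billion.

+¥451 billion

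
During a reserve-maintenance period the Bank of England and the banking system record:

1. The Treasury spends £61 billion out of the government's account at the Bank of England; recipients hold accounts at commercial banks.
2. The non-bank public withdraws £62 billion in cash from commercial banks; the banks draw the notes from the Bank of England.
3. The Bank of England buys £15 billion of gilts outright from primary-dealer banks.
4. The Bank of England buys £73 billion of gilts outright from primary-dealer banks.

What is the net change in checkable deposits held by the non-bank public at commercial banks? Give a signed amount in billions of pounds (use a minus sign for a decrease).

Government spending £61 billion: non-bank counterparties' bank balances rise → +£61B.
Currency withdrawal £62 billion: non-bank counterparties' bank balances fall → −£62B.
OMO purchase (from banks) £15 billion: the counterparty is a bank, so public deposits are unchanged → 0.
OMO purchase (from banks) £73 billion: the counterparty is a bank, so public deposits are unchanged → 0.
Net: 61 − 62 + 0 + 0 = -£1 billion.

-£1 billion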